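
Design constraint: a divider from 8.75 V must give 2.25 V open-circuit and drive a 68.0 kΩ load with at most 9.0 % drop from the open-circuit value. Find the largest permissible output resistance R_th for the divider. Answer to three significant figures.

Loading drop = R_th/(R_th + R_L) ≤ 0.0900, so R_th ≤ R_L · ε/(1−ε) = 68.0 kΩ × 0.0900/0.9100 = 6.73 kΩ.

R_th ≤ 6.73 kΩ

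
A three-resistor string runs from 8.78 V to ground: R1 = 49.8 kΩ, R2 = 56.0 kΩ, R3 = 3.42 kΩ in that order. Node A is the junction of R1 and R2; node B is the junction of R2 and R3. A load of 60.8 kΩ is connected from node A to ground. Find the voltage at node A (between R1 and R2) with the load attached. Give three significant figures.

V ≈ 3.30 V

Below node A the series string R2+R3 = 59.42 kΩ sits in parallel with the 60.8 kΩ load: 30.05 kΩ.
V_A = 8.78 × 30.05/(49.8 + 30.05) = 3.30 V.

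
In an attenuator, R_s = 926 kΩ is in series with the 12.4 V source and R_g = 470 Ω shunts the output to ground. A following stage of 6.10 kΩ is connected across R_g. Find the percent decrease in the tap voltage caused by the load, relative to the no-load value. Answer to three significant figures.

7.15 %

The divider's output (Thévenin) resistance is R_s‖R_g = 469.8 Ω.
Fractional drop under load = R_th/(R_th + R_L) = 469.8 / (469.8 + 6100) = 0.07150.
So the output falls by 7.15 %.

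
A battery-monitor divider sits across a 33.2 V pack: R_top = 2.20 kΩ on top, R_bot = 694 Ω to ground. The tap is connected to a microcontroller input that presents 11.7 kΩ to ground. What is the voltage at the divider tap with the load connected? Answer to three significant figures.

The load sits in parallel with R_bot: R_bot‖R_L = (694 × 11700) / (694 + 11700) = 655.1 Ω.
V_out = 33.2 × 655.1 / (2200 + 655.1) = 33.2 × 655.1/2855 = 7.62 V.
(Unloaded it would have been 7.96 V.)

V_out ≈ 7.62 V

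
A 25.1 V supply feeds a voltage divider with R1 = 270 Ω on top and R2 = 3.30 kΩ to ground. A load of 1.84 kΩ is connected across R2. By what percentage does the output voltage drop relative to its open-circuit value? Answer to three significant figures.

11.9 %

Unloaded V = 25.1 × 3300/3570 = 23.202 V.
Loaded: R2‖R_L = 1181 Ω, giving V = 25.1 × 1181/1451 = 20.430 V.
Drop = (23.202 − 20.430) / 23.202 = 11.9 %.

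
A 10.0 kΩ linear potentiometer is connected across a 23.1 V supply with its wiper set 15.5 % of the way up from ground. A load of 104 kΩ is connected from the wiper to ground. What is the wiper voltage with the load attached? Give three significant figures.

The wiper splits the pot into (1−α)R = 8.450 kΩ above and αR = 1.550 kΩ below.
Lower section ‖ load = 1.527 kΩ.
V_wiper = 23.1 × 1.527/(8.450 + 1.527) = 3.54 V.

V ≈ 3.54 V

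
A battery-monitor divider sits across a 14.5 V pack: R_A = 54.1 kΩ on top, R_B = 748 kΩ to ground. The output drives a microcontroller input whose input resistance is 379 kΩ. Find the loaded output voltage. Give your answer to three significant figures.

V_out ≈ 11.9 V

The load sits in parallel with R_B: R_B‖R_L = (748 × 379) / (748 + 379) = 251.5 kΩ.
V_out = 14.5 × 251.5 / (54.1 + 251.5) = 14.5 × 251.5/305.6 = 11.9 V.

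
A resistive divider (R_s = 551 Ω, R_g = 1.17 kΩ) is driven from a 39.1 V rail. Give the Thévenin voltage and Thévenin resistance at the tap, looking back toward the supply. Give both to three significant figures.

V_th = 26.6 V, R_th = 375 Ω

V_th is the open-circuit tap voltage: 39.1 × 1170/(551 + 1170) = 26.6 V.
With the supply zeroed, R_s and R_g appear in parallel from the tap: R_th = R_s‖R_g = (551 × 1170)/1721 = 375 Ω.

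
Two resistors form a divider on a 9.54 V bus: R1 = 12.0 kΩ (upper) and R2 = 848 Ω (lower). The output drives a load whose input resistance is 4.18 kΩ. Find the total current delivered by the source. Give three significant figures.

R2‖R_L = 705.0 Ω, so the source sees R1 + R2‖R_L = 12700 Ω.
I = 9.54 V / 12700 Ω = 0.751 mA.

I ≈ 0.751 mA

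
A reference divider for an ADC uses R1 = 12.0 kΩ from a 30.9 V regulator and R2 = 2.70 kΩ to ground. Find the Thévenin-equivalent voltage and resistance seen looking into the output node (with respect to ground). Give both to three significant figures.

V_th = 5.68 V, R_th = 2.20 kΩ

V_th is the open-circuit tap voltage: 30.9 × 2.70/(12.0 + 2.70) = 5.68 V.
With the supply zeroed, R1 and R2 appear in parallel from the tap: R_th = R1‖R2 = (12.0 × 2.70)/14.70 = 2.20 kΩ.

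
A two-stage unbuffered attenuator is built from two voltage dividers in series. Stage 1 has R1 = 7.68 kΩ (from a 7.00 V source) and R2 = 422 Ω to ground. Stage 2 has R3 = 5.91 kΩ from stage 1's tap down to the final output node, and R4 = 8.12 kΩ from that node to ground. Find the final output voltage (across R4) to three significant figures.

Stage 2 presents R3+R4 = 14030 Ω as a load on stage 1's tap.
Stage 1's lower leg becomes R2‖(R3+R4) = 409.7 Ω, so V_mid = 7.00 × 409.7/8090 = 0.3545 V.
Stage 2 is itself unloaded: V_out = V_mid × R4/(R3+R4) = 0.3545 × 8120/14030 = 0.205 V.

V_out ≈ 0.205 V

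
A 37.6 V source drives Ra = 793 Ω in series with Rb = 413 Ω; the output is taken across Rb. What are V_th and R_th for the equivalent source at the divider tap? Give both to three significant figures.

V_th = 12.9 V, R_th = 272 Ω

V_th is the open-circuit tap voltage: 37.6 × 413/(793 + 413) = 12.9 V.
With the supply zeroed, Ra and Rb appear in parallel from the tap: R_th = Ra‖Rb = (793 × 413)/1206 = 272 Ω.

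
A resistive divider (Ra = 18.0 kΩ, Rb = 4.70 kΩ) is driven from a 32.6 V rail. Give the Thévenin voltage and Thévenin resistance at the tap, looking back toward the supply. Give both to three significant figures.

V_th is the open-circuit tap voltage: 32.6 × 4.70/(18.0 + 4.70) = 6.75 V.
With the supply zeroed, Ra and Rb appear in parallel from the tap: R_th = Ra‖Rb = (18.0 × 4.70)/22.70 = 3.73 kΩ.

V_th = 6.75 V, R_th = 3.73 kΩ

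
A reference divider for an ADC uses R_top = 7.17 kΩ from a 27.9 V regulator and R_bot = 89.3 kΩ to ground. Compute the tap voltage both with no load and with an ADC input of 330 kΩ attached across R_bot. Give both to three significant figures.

Open-circuit: V = 27.9 × 89.3/(7.17 + 89.3) = 25.8 V.
With the load, R_bot becomes R_bot‖R_L = 70.28 kΩ, so V = 27.9 × 70.28/77.45 = 25.3 V.

Unloaded: 25.8 V; loaded: 25.3 V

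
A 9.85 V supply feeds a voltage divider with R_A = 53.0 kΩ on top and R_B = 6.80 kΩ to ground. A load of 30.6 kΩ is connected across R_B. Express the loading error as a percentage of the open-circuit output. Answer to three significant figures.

Unloaded V = 9.85 × 6.80/59.80 = 1.120 V.
Loaded: R_B‖R_L = 5.564 kΩ, giving V = 9.85 × 5.564/58.56 = 0.9358 V.
Drop = (1.120 − 0.9358) / 1.120 = 16.5 %.

16.5 %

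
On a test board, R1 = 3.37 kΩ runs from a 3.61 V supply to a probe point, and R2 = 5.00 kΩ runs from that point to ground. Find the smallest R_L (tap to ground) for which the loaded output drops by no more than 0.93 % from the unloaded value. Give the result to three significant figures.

R_L(min) ≈ 214 kΩ

Output resistance R_th = R1‖R2 = (3.37 × 5.00)/8.370 = 2.013 kΩ.
The fractional drop is R_th/(R_th + R_L); requiring this ≤ 0.00930 gives R_L ≥ R_th(1/0.00930 − 1) = 2.013 × 106.5 = 214 kΩ.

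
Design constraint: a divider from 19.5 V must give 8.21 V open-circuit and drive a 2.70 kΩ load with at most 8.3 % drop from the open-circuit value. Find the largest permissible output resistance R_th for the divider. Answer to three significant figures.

Loading drop = R_th/(R_th + R_L) ≤ 0.0830, so R_th ≤ R_L · ε/(1−ε) = 2.70 kΩ × 0.0830/0.9170 = 244 Ω.
(Any R1, R2 with R2/(R1+R2) = 0.421 and R1‖R2 ≤ 244 Ω will meet the spec.)

R_th ≤ 244 Ω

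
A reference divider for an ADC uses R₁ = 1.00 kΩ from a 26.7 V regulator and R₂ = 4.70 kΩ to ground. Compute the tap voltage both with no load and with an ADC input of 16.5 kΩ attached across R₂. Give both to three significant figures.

Open-circuit: V = 26.7 × 4.70/(1.00 + 4.70) = 22.0 V.
With the load, R₂ becomes R₂‖R_L = 3.658 kΩ, so V = 26.7 × 3.658/4.658 = 21.0 V.

Unloaded: 22.0 V; loaded: 21.0 V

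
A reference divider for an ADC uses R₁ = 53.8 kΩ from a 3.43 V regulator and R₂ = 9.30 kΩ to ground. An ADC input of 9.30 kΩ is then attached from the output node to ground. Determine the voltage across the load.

The load sits in parallel with R₂: R₂‖R_L = (9.30 × 9.30) / (9.30 + 9.30) = 4.650 kΩ.
V_out = 3.43 × 4.650 / (53.8 + 4.650) = 3.43 × 4.650/58.45 = 0.273 V.

V_out ≈ 0.273 V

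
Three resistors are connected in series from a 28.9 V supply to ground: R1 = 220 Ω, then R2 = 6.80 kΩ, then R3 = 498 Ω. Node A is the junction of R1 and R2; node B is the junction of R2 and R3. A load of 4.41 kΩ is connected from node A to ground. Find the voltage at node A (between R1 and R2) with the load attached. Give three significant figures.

Below node A the series string R2+R3 = 7298 Ω sits in parallel with the 4410 Ω load: 2749 Ω.
V_A = 28.9 × 2749/(220 + 2749) = 26.8 V.

V ≈ 26.8 V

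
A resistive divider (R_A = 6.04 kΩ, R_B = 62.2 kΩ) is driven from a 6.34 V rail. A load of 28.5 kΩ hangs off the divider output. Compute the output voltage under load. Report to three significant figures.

The load sits in parallel with R_B: R_B‖R_L = (62.2 × 28.5) / (62.2 + 28.5) = 19.54 kΩ.
V_out = 6.34 × 19.54 / (6.04 + 19.54) = 6.34 × 19.54/25.58 = 4.84 V.

V_out ≈ 4.84 V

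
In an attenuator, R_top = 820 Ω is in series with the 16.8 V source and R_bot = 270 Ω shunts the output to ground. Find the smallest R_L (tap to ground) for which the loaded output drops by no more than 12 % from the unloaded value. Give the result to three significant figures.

R_L(min) ≈ 1.49 kΩ

Output resistance R_th = R_top‖R_bot = (820 × 270)/1090 = 203.1 Ω.
The fractional drop is R_th/(R_th + R_L); requiring this ≤ 0.120 gives R_L ≥ R_th(1/0.120 − 1) = 203.1 × 7.333 = 1.49 kΩ.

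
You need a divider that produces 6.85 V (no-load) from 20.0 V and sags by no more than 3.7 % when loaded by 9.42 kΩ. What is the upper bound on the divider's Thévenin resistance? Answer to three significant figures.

Loading drop = R_th/(R_th + R_L) ≤ 0.0370, so R_th ≤ R_L · ε/(1−ε) = 9.42 kΩ × 0.0370/0.9630 = 362 Ω.

R_th ≤ 362 Ω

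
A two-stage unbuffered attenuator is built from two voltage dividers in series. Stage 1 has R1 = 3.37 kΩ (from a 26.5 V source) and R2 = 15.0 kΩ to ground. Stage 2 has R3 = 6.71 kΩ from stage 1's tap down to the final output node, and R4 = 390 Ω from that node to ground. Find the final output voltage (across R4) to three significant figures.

Stage 2 presents R3+R4 = 7100 Ω as a load on stage 1's tap.
Stage 1's lower leg becomes R2‖(R3+R4) = 4819 Ω, so V_mid = 26.5 × 4819/8189 = 15.59 V.
Stage 2 is itself unloaded: V_out = V_mid × R4/(R3+R4) = 15.59 × 390/7100 = 0.857 V.

V_out ≈ 0.857 V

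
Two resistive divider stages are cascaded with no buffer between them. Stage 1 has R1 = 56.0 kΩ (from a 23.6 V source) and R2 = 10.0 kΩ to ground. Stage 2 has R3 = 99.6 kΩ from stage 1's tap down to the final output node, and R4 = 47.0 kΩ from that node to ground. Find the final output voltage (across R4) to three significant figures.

V_out ≈ 1.08 V

Stage 2 presents R3+R4 = 146.6 kΩ as a load on stage 1's tap.
Stage 1's lower leg becomes R2‖(R3+R4) = 9.361 kΩ, so V_mid = 23.6 × 9.361/65.36 = 3.380 V.
Stage 2 is itself unloaded: V_out = V_mid × R4/(R3+R4) = 3.380 × 47.0/146.6 = 1.08 V.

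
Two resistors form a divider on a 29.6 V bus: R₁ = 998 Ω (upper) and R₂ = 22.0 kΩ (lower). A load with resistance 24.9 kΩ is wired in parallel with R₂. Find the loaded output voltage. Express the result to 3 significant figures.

V_out ≈ 27.3 V

The load sits in parallel with R₂: R₂‖R_L = (22000 × 24900) / (22000 + 24900) = 11680 Ω.
V_out = 29.6 × 11680 / (998 + 11680) = 29.6 × 11680/12680 = 27.3 V.
(Unloaded it would have been 28.3 V.)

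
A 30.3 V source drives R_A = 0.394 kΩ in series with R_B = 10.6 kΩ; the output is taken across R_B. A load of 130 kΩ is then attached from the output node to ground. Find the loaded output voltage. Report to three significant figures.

V_out ≈ 29.1 V

The load sits in parallel with R_B: R_B‖R_L = (10600 × 130000) / (10600 + 130000) = 9801 Ω.
V_out = 30.3 × 9801 / (394 + 9801) = 30.3 × 9801/10190 = 29.1 V.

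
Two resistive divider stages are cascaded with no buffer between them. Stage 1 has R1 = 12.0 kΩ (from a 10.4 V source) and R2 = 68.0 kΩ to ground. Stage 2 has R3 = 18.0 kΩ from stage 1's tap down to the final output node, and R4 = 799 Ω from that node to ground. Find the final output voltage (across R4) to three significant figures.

V_out ≈ 0.244 V

Stage 2 presents R3+R4 = 18800 Ω as a load on stage 1's tap.
Stage 1's lower leg becomes R2‖(R3+R4) = 14730 Ω, so V_mid = 10.4 × 14730/26730 = 5.731 V.
Stage 2 is itself unloaded: V_out = V_mid × R4/(R3+R4) = 5.731 × 799/18800 = 0.244 V.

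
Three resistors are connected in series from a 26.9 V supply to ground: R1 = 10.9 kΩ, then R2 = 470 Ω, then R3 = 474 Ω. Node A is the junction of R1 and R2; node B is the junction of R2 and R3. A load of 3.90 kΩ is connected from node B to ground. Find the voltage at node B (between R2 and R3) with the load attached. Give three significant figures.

V ≈ 0.964 V

At node B, R3 is in parallel with the load: R3‖R_L = 422.6 Ω.
Below node A the resistance is R2 + (R3‖R_L) = 892.6 Ω, so V_A = 26.9 × 892.6/11790 = 2.036 V.
Then V_B = V_A × (R3‖R_L)/(R2 + R3‖R_L) = 2.036 × 422.6/892.6 = 0.964 V.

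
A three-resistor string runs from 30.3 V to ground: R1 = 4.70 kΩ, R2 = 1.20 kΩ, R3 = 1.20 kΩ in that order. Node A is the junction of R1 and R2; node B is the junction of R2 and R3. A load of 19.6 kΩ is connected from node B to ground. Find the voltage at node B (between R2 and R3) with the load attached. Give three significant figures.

At node B, R3 is in parallel with the load: R3‖R_L = 1.131 kΩ.
Below node A the resistance is R2 + (R3‖R_L) = 2.331 kΩ, so V_A = 30.3 × 2.331/7.031 = 10.04 V.
Then V_B = V_A × (R3‖R_L)/(R2 + R3‖R_L) = 10.04 × 1.131/2.331 = 4.87 V.

V ≈ 4.87 V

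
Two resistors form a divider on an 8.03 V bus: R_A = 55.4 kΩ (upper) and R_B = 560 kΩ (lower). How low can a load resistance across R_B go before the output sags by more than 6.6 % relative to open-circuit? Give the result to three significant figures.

R_L(min) ≈ 713 kΩ

Output resistance R_th = R_A‖R_B = (55.4 × 560)/615.4 = 50.41 kΩ.
The fractional drop is R_th/(R_th + R_L); requiring this ≤ 0.0660 gives R_L ≥ R_th(1/0.0660 − 1) = 50.41 × 14.15 = 713 kΩ.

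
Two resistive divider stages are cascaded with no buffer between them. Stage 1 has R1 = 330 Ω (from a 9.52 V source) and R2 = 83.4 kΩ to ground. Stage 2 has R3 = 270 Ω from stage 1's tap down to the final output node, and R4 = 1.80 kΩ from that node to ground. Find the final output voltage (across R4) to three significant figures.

Stage 2 presents R3+R4 = 2070 Ω as a load on stage 1's tap.
Stage 1's lower leg becomes R2‖(R3+R4) = 2020 Ω, so V_mid = 9.52 × 2020/2350 = 8.183 V.
Stage 2 is itself unloaded: V_out = V_mid × R4/(R3+R4) = 8.183 × 1800/2070 = 7.12 V.

V_out ≈ 7.12 V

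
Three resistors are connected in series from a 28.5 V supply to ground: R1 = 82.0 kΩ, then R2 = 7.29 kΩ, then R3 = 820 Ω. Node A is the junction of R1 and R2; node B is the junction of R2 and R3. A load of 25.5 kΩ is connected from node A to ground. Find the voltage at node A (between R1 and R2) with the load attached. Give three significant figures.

Below node A the series string R2+R3 = 8110 Ω sits in parallel with the 25500 Ω load: 6153 Ω.
V_A = 28.5 × 6153/(82000 + 6153) = 1.99 V.

V ≈ 1.99 V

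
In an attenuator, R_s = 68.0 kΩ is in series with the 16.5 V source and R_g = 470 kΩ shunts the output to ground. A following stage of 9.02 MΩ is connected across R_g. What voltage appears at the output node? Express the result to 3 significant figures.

The load sits in parallel with R_g: R_g‖R_L = (470 × 9020) / (470 + 9020) = 446.7 kΩ.
V_out = 16.5 × 446.7 / (68.0 + 446.7) = 16.5 × 446.7/514.7 = 14.3 V.

V_out ≈ 14.3 V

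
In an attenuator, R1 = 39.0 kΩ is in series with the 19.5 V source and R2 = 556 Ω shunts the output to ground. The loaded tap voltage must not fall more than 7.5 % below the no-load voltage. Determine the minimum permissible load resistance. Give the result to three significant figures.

R_L(min) ≈ 6.76 kΩ

Output resistance R_th = R1‖R2 = (39000 × 556)/39560 = 548.2 Ω.
The fractional drop is R_th/(R_th + R_L); requiring this ≤ 0.0750 gives R_L ≥ R_th(1/0.0750 − 1) = 548.2 × 12.33 = 6.76 kΩ.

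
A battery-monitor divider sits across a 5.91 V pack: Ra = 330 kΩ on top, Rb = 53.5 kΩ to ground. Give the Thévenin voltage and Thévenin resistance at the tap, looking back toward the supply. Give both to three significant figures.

V_th = 0.824 V, R_th = 46.0 kΩ

V_th is the open-circuit tap voltage: 5.91 × 53.5/(330 + 53.5) = 0.824 V.
With the supply zeroed, Ra and Rb appear in parallel from the tap: R_th = Ra‖Rb = (330 × 53.5)/383.5 = 46.0 kΩ.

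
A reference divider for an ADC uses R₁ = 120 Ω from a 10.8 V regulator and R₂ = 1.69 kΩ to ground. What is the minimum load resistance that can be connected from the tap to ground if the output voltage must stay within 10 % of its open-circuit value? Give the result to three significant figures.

R_L(min) ≈ 1.01 kΩ

Output resistance R_th = R₁‖R₂ = (120 × 1690)/1810 = 112.0 Ω.
The fractional drop is R_th/(R_th + R_L); requiring this ≤ 0.100 gives R_L ≥ R_th(1/0.100 − 1) = 112.0 × 9.000 = 1.01 kΩ.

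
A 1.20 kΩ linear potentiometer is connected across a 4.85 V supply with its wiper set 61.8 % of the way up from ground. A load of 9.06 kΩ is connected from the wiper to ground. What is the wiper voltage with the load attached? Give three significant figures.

V ≈ 2.91 V

The wiper splits the pot into (1−α)R = 458.4 Ω above and αR = 741.6 Ω below.
Lower section ‖ load = 685.5 Ω.
V_wiper = 4.85 × 685.5/(458.4 + 685.5) = 2.91 V.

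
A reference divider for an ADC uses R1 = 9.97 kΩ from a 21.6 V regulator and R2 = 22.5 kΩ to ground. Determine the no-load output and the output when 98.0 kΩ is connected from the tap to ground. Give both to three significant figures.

Unloaded: 15.0 V; loaded: 14.0 V

Open-circuit: V = 21.6 × 22.5/(9.97 + 22.5) = 15.0 V.
With the load, R2 becomes R2‖R_L = 18.30 kΩ, so V = 21.6 × 18.30/28.27 = 14.0 V.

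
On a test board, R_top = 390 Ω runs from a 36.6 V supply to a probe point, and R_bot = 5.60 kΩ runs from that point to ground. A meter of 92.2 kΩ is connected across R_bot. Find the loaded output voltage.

V_out ≈ 34.1 V

The load sits in parallel with R_bot: R_bot‖R_L = (5600 × 92200) / (5600 + 92200) = 5279 Ω.
V_out = 36.6 × 5279 / (390 + 5279) = 36.6 × 5279/5669 = 34.1 V.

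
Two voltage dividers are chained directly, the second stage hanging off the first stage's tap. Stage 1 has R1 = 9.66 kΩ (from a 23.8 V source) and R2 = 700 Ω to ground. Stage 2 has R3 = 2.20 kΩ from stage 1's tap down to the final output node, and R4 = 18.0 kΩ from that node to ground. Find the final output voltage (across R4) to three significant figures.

Stage 2 presents R3+R4 = 20200 Ω as a load on stage 1's tap.
Stage 1's lower leg becomes R2‖(R3+R4) = 676.6 Ω, so V_mid = 23.8 × 676.6/10340 = 1.558 V.
Stage 2 is itself unloaded: V_out = V_mid × R4/(R3+R4) = 1.558 × 18000/20200 = 1.39 V.

V_out ≈ 1.39 V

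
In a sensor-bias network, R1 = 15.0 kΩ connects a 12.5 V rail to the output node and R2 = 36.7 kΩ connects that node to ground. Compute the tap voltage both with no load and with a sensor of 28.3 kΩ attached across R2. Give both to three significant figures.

Unloaded: 8.87 V; loaded: 6.45 V

Open-circuit: V = 12.5 × 36.7/(15.0 + 36.7) = 8.87 V.
With the load, R2 becomes R2‖R_L = 15.98 kΩ, so V = 12.5 × 15.98/30.98 = 6.45 V.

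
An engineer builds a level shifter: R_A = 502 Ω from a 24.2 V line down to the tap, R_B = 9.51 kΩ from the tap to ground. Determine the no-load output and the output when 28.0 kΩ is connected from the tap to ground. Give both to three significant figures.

Open-circuit: V = 24.2 × 9510/(502 + 9510) = 23.0 V.
With the load, R_B becomes R_B‖R_L = 7099 Ω, so V = 24.2 × 7099/7601 = 22.6 V.

Unloaded: 23.0 V; loaded: 22.6 V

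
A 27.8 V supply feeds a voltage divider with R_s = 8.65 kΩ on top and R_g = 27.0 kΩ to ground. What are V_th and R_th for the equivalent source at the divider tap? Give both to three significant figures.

V_th = 21.1 V, R_th = 6.55 kΩ

V_th is the open-circuit tap voltage: 27.8 × 27.0/(8.65 + 27.0) = 21.1 V.
With the supply zeroed, R_s and R_g appear in parallel from the tap: R_th = R_s‖R_g = (8.65 × 27.0)/35.65 = 6.55 kΩ.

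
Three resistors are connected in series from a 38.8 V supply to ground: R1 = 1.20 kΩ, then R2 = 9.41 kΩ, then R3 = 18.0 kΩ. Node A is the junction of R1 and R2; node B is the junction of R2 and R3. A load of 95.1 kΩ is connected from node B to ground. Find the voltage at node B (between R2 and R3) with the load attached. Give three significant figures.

At node B, R3 is in parallel with the load: R3‖R_L = 15.14 kΩ.
Below node A the resistance is R2 + (R3‖R_L) = 24.55 kΩ, so V_A = 38.8 × 24.55/25.75 = 36.99 V.
Then V_B = V_A × (R3‖R_L)/(R2 + R3‖R_L) = 36.99 × 15.14/24.55 = 22.8 V.

V ≈ 22.8 V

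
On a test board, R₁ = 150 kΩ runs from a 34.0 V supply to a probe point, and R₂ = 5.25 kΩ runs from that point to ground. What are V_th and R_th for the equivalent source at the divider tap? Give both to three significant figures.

V_th is the open-circuit tap voltage: 34.0 × 5.25/(150 + 5.25) = 1.15 V.
With the supply zeroed, R₁ and R₂ appear in parallel from the tap: R_th = R₁‖R₂ = (150 × 5.25)/155.2 = 5.07 kΩ.

V_th = 1.15 V, R_th = 5.07 kΩ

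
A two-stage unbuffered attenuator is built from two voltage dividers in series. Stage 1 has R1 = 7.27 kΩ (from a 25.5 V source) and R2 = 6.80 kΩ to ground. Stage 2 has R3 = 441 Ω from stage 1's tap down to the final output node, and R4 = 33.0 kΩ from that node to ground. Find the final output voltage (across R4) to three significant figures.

V_out ≈ 11.0 V

Stage 2 presents R3+R4 = 33440 Ω as a load on stage 1's tap.
Stage 1's lower leg becomes R2‖(R3+R4) = 5651 Ω, so V_mid = 25.5 × 5651/12920 = 11.15 V.
Stage 2 is itself unloaded: V_out = V_mid × R4/(R3+R4) = 11.15 × 33000/33440 = 11.0 V.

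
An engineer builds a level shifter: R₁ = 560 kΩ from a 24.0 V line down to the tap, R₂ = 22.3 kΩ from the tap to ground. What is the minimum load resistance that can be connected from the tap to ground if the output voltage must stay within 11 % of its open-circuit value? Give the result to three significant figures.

R_L(min) ≈ 174 kΩ

Output resistance R_th = R₁‖R₂ = (560 × 22.3)/582.3 = 21.45 kΩ.
The fractional drop is R_th/(R_th + R_L); requiring this ≤ 0.110 gives R_L ≥ R_th(1/0.110 − 1) = 21.45 × 8.091 = 174 kΩ.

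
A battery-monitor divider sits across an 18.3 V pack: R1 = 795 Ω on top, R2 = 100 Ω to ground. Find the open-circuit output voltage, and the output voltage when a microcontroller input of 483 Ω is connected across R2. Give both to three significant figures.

Unloaded: 2.04 V; loaded: 1.73 V

Open-circuit: V = 18.3 × 100/(795 + 100) = 2.04 V.
With the load, R2 becomes R2‖R_L = 82.85 Ω, so V = 18.3 × 82.85/877.8 = 1.73 V.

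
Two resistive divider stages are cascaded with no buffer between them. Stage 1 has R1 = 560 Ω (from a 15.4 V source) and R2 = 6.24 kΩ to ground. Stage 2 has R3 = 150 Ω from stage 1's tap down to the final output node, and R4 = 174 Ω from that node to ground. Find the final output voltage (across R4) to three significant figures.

Stage 2 presents R3+R4 = 324.0 Ω as a load on stage 1's tap.
Stage 1's lower leg becomes R2‖(R3+R4) = 308.0 Ω, so V_mid = 15.4 × 308.0/868.0 = 5.465 V.
Stage 2 is itself unloaded: V_out = V_mid × R4/(R3+R4) = 5.465 × 174/324.0 = 2.93 V.

V_out ≈ 2.93 V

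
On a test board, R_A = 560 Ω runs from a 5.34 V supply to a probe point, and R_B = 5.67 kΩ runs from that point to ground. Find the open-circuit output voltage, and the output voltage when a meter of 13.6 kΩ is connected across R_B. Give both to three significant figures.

Open-circuit: V = 5.34 × 5670/(560 + 5670) = 4.86 V.
With the load, R_B becomes R_B‖R_L = 4002 Ω, so V = 5.34 × 4002/4562 = 4.68 V.

Unloaded: 4.86 V; loaded: 4.68 V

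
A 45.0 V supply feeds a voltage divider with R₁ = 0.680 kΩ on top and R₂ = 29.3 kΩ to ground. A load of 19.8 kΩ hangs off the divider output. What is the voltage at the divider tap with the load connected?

The load sits in parallel with R₂: R₂‖R_L = (29300 × 19800) / (29300 + 19800) = 11820 Ω.
V_out = 45.0 × 11820 / (680 + 11820) = 45.0 × 11820/12500 = 42.6 V.
(Unloaded it would have been 44.0 V.)

V_out ≈ 42.6 V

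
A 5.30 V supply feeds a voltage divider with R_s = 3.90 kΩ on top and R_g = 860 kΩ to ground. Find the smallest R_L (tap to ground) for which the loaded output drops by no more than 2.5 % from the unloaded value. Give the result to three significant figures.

R_L(min) ≈ 151 kΩ

Output resistance R_th = R_s‖R_g = (3.90 × 860)/863.9 = 3.882 kΩ.
The fractional drop is R_th/(R_th + R_L); requiring this ≤ 0.0250 gives R_L ≥ R_th(1/0.0250 − 1) = 3.882 × 39.00 = 151 kΩ.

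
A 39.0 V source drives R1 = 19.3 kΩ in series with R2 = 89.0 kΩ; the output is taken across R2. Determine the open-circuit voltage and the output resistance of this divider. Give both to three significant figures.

V_th = 32.0 V, R_th = 15.9 kΩ

V_th is the open-circuit tap voltage: 39.0 × 89.0/(19.3 + 89.0) = 32.0 V.
With the supply zeroed, R1 and R2 appear in parallel from the tap: R_th = R1‖R2 = (19.3 × 89.0)/108.3 = 15.9 kΩ.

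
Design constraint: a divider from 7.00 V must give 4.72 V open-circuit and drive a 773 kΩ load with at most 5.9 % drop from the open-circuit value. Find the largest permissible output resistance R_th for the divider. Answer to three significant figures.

Loading drop = R_th/(R_th + R_L) ≤ 0.0590, so R_th ≤ R_L · ε/(1−ε) = 773 kΩ × 0.0590/0.9410 = 48.5 kΩ.

R_th ≤ 48.5 kΩ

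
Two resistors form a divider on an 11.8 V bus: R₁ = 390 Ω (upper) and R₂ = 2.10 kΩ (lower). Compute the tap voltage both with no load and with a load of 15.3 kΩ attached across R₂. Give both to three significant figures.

Unloaded: 9.95 V; loaded: 9.74 V

Open-circuit: V = 11.8 × 2100/(390 + 2100) = 9.95 V.
With the load, R₂ becomes R₂‖R_L = 1847 Ω, so V = 11.8 × 1847/2237 = 9.74 V.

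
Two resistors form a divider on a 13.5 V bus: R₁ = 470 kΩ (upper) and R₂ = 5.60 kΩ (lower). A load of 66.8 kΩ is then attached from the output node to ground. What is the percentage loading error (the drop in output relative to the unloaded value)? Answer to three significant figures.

7.65 %

The divider's output (Thévenin) resistance is R₁‖R₂ = 5.534 kΩ.
Fractional drop under load = R_th/(R_th + R_L) = 5.534 / (5.534 + 66.8) = 0.07651.
So the output falls by 7.65 %.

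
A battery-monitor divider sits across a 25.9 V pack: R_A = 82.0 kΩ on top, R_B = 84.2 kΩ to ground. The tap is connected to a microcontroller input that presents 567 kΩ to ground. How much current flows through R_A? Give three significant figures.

I ≈ 0.167 mA

R_B‖R_L = 73.31 kΩ, so the source sees R_A + R_B‖R_L = 155.3 kΩ.
I = 25.9 V / 155.3 kΩ = 0.167 mA.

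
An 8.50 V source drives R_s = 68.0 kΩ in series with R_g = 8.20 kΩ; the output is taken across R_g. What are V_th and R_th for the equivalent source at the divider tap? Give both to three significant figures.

V_th is the open-circuit tap voltage: 8.50 × 8.20/(68.0 + 8.20) = 0.915 V.
With the supply zeroed, R_s and R_g appear in parallel from the tap: R_th = R_s‖R_g = (68.0 × 8.20)/76.20 = 7.32 kΩ.

V_th = 0.915 V, R_th = 7.32 kΩ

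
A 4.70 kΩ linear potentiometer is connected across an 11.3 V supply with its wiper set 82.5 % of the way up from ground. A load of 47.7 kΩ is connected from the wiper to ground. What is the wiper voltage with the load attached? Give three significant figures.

V ≈ 9.19 V

The wiper splits the pot into (1−α)R = 822.5 Ω above and αR = 3878 Ω below.
Lower section ‖ load = 3586 Ω.
V_wiper = 11.3 × 3586/(822.5 + 3586) = 9.19 V.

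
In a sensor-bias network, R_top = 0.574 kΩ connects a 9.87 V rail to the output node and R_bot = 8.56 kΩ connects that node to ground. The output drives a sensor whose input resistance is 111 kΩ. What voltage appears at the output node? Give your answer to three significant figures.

The load sits in parallel with R_bot: R_bot‖R_L = (8560 × 111000) / (8560 + 111000) = 7947 Ω.
V_out = 9.87 × 7947 / (574 + 7947) = 9.87 × 7947/8521 = 9.21 V.
(Unloaded it would have been 9.25 V.)

V_out ≈ 9.21 V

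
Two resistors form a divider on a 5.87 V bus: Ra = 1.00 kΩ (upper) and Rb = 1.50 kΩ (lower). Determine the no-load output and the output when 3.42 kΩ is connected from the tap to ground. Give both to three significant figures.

Open-circuit: V = 5.87 × 1.50/(1.00 + 1.50) = 3.52 V.
With the load, Rb becomes Rb‖R_L = 1.043 kΩ, so V = 5.87 × 1.043/2.043 = 3.00 V.

Unloaded: 3.52 V; loaded: 3.00 V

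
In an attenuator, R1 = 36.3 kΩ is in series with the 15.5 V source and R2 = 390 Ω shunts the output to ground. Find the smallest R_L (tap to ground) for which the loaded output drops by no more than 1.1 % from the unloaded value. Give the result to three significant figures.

Output resistance R_th = R1‖R2 = (36300 × 390)/36690 = 385.9 Ω.
The fractional drop is R_th/(R_th + R_L); requiring this ≤ 0.0110 gives R_L ≥ R_th(1/0.0110 − 1) = 385.9 × 89.91 = 34.7 kΩ.

R_L(min) ≈ 34.7 kΩ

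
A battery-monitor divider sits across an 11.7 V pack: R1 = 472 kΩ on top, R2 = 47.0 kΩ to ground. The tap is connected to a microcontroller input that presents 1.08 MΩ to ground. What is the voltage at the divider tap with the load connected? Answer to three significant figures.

V_out ≈ 1.02 V

The load sits in parallel with R2: R2‖R_L = (47.0 × 1080) / (47.0 + 1080) = 45.04 kΩ.
V_out = 11.7 × 45.04 / (472 + 45.04) = 11.7 × 45.04/517.0 = 1.02 V.
(Unloaded it would have been 1.06 V.)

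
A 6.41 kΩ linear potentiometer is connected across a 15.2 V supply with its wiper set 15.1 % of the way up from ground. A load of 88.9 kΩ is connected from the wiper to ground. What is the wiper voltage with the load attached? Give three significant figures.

V ≈ 2.27 V

The wiper splits the pot into (1−α)R = 5442 Ω above and αR = 967.9 Ω below.
Lower section ‖ load = 957.5 Ω.
V_wiper = 15.2 × 957.5/(5442 + 957.5) = 2.27 V.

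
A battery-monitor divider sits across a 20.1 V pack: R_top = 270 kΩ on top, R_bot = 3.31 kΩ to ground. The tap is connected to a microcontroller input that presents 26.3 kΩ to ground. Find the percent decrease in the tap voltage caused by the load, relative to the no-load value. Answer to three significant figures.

Unloaded V = 20.1 × 3.31/273.3 = 0.24343 V.
Loaded: R_bot‖R_L = 2.940 kΩ, giving V = 20.1 × 2.940/272.9 = 0.21651 V.
Drop = (0.24343 − 0.21651) / 0.24343 = 11.1 %.

11.1 %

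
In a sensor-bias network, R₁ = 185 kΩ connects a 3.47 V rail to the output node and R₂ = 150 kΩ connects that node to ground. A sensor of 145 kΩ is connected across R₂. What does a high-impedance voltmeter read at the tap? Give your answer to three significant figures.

V_out ≈ 0.989 V

The load sits in parallel with R₂: R₂‖R_L = (150 × 145) / (150 + 145) = 73.73 kΩ.
V_out = 3.47 × 73.73 / (185 + 73.73) = 3.47 × 73.73/258.7 = 0.989 V.
(Unloaded it would have been 1.55 V.)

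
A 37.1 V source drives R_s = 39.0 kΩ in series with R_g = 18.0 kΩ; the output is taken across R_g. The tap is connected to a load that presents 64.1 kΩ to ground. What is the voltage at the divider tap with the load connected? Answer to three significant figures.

V_out ≈ 9.83 V

The load sits in parallel with R_g: R_g‖R_L = (18.0 × 64.1) / (18.0 + 64.1) = 14.05 kΩ.
V_out = 37.1 × 14.05 / (39.0 + 14.05) = 37.1 × 14.05/53.05 = 9.83 V.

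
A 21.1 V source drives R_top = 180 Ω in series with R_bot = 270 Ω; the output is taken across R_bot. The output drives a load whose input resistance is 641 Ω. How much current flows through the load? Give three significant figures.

R_bot‖R_L = 190.0 Ω; V_out = 21.1 × 190.0/370.0 = 10.83 V.
I_L = V_out / R_L = 10.83 / 641 Ω = 16.9 mA.

I_L ≈ 16.9 mA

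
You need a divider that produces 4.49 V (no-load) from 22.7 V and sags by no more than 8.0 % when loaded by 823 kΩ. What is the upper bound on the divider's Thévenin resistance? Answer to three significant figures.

R_th ≤ 71.6 kΩ

Loading drop = R_th/(R_th + R_L) ≤ 0.0800, so R_th ≤ R_L · ε/(1−ε) = 823 kΩ × 0.0800/0.9200 = 71.6 kΩ.
(Any R1, R2 with R2/(R1+R2) = 0.198 and R1‖R2 ≤ 71.6 kΩ will meet the spec.)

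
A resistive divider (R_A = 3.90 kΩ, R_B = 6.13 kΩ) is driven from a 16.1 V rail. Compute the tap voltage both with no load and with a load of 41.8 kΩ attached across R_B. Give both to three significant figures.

Open-circuit: V = 16.1 × 6.13/(3.90 + 6.13) = 9.84 V.
With the load, R_B becomes R_B‖R_L = 5.346 kΩ, so V = 16.1 × 5.346/9.246 = 9.31 V.

Unloaded: 9.84 V; loaded: 9.31 V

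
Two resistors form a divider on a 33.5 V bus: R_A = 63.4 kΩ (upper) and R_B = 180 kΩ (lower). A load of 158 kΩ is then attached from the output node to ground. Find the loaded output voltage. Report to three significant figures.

V_out ≈ 19.1 V

The load sits in parallel with R_B: R_B‖R_L = (180 × 158) / (180 + 158) = 84.14 kΩ.
V_out = 33.5 × 84.14 / (63.4 + 84.14) = 33.5 × 84.14/147.5 = 19.1 V.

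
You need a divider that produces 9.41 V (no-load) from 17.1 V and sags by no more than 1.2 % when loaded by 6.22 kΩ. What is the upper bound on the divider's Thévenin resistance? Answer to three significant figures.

Loading drop = R_th/(R_th + R_L) ≤ 0.0120, so R_th ≤ R_L · ε/(1−ε) = 6.22 kΩ × 0.0120/0.9880 = 75.5 Ω.

R_th ≤ 75.5 Ω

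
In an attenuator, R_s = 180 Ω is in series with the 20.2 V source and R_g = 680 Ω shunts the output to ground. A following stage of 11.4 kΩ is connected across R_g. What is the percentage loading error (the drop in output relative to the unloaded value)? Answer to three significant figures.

1.23 %

The divider's output (Thévenin) resistance is R_s‖R_g = 142.3 Ω.
Fractional drop under load = R_th/(R_th + R_L) = 142.3 / (142.3 + 11400) = 0.01233.
So the output falls by 1.23 %.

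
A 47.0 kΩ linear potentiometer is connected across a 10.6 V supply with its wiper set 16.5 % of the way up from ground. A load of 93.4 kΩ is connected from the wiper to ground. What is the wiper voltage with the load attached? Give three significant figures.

The wiper splits the pot into (1−α)R = 39.24 kΩ above and αR = 7.755 kΩ below.
Lower section ‖ load = 7.160 kΩ.
V_wiper = 10.6 × 7.160/(39.24 + 7.160) = 1.64 V.

V ≈ 1.64 V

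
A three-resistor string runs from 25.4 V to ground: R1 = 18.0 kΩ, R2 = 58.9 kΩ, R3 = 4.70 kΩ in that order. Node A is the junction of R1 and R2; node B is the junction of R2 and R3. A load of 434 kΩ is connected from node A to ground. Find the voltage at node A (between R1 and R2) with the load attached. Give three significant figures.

Below node A the series string R2+R3 = 63.60 kΩ sits in parallel with the 434 kΩ load: 55.47 kΩ.
V_A = 25.4 × 55.47/(18.0 + 55.47) = 19.2 V.

V ≈ 19.2 V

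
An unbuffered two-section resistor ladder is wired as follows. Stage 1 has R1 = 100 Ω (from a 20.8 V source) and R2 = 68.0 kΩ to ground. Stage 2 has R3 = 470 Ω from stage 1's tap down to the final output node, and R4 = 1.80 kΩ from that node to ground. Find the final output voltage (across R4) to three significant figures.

V_out ≈ 15.8 V

Stage 2 presents R3+R4 = 2270 Ω as a load on stage 1's tap.
Stage 1's lower leg becomes R2‖(R3+R4) = 2197 Ω, so V_mid = 20.8 × 2197/2297 = 19.89 V.
Stage 2 is itself unloaded: V_out = V_mid × R4/(R3+R4) = 19.89 × 1800/2270 = 15.8 V.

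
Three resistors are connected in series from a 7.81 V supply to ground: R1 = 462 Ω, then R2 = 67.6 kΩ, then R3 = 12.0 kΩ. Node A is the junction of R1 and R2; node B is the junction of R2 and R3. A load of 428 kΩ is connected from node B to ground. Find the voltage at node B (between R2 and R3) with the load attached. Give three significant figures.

At node B, R3 is in parallel with the load: R3‖R_L = 11670 Ω.
Below node A the resistance is R2 + (R3‖R_L) = 79270 Ω, so V_A = 7.81 × 79270/79730 = 7.765 V.
Then V_B = V_A × (R3‖R_L)/(R2 + R3‖R_L) = 7.765 × 11670/79270 = 1.14 V.

V ≈ 1.14 V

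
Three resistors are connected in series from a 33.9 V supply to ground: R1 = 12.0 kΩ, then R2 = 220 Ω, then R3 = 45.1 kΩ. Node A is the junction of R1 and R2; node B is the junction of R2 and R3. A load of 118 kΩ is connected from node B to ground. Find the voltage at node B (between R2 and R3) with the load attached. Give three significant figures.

At node B, R3 is in parallel with the load: R3‖R_L = 32630 Ω.
Below node A the resistance is R2 + (R3‖R_L) = 32850 Ω, so V_A = 33.9 × 32850/44850 = 24.83 V.
Then V_B = V_A × (R3‖R_L)/(R2 + R3‖R_L) = 24.83 × 32630/32850 = 24.7 V.

V ≈ 24.7 V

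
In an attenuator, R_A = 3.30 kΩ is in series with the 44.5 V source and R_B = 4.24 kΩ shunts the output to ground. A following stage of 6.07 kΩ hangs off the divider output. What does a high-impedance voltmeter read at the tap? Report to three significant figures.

V_out ≈ 19.2 V

The load sits in parallel with R_B: R_B‖R_L = (4.24 × 6.07) / (4.24 + 6.07) = 2.496 kΩ.
V_out = 44.5 × 2.496 / (3.30 + 2.496) = 44.5 × 2.496/5.796 = 19.2 V.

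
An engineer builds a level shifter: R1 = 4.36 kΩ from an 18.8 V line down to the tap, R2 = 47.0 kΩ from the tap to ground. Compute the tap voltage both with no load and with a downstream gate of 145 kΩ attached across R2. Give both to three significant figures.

Open-circuit: V = 18.8 × 47.0/(4.36 + 47.0) = 17.2 V.
With the load, R2 becomes R2‖R_L = 35.49 kΩ, so V = 18.8 × 35.49/39.85 = 16.7 V.

Unloaded: 17.2 V; loaded: 16.7 V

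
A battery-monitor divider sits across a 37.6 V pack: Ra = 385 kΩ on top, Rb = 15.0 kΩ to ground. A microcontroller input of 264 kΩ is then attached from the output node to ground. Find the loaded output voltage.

V_out ≈ 1.34 V

The load sits in parallel with Rb: Rb‖R_L = (15.0 × 264) / (15.0 + 264) = 14.19 kΩ.
V_out = 37.6 × 14.19 / (385 + 14.19) = 37.6 × 14.19/399.2 = 1.34 V.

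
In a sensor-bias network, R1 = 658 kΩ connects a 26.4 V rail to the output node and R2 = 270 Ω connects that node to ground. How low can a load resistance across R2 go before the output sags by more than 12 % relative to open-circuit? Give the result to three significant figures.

Output resistance R_th = R1‖R2 = (658000 × 270)/658300 = 269.9 Ω.
The fractional drop is R_th/(R_th + R_L); requiring this ≤ 0.120 gives R_L ≥ R_th(1/0.120 − 1) = 269.9 × 7.333 = 1.98 kΩ.

R_L(min) ≈ 1.98 kΩ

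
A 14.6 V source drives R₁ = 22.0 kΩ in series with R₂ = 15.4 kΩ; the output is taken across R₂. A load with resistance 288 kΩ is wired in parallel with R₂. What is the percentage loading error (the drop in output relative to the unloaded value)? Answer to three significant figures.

The divider's output (Thévenin) resistance is R₁‖R₂ = 9.059 kΩ.
Fractional drop under load = R_th/(R_th + R_L) = 9.059 / (9.059 + 288) = 0.03050.
So the output falls by 3.05 %.

3.05 %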